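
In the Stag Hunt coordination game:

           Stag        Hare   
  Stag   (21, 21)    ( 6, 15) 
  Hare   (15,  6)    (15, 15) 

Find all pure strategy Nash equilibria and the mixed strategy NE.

Pure NE: (Stag, Stag) and (Hare, Hare); Mixed NE: p = 0.6, q = 0.6

Work:
Check pure NE:
(Stag, Stag): (21, 21) - no unilateral deviation beneficial
(Hare, Hare): (15, 15) - no unilateral deviation beneficial
Mixed NE: P1 plays Stag with p = 0.6, P2 plays Stag with q = 0.6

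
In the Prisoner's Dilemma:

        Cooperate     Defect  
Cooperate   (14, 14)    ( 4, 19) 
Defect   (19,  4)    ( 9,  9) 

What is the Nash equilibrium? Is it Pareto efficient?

(Defect, Defect) is NE; not Pareto efficient

Work:
Defect dominates Cooperate for both players:
If P2 cooperates: Defect (19) > Cooperate (14)
If P2 defects: Defect (9) > Cooperate (4)
NE: (Defect, Defect) with payoff (9, 9)
But (Cooperate, Cooperate) = (14, 14) Pareto dominates (9, 9)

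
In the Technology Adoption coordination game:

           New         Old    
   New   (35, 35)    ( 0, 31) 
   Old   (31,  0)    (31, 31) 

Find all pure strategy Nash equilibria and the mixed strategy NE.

Pure NE: (New, New) and (Old, Old); Mixed NE: p = 0.8857, q = 0.8857

Work:
Check pure NE:
(New, New): (35, 35) - no unilateral deviation beneficial
(Old, Old): (31, 31) - no unilateral deviation beneficial
Mixed NE: P1 plays New with p = 0.8857, P2 plays New with q = 0.8857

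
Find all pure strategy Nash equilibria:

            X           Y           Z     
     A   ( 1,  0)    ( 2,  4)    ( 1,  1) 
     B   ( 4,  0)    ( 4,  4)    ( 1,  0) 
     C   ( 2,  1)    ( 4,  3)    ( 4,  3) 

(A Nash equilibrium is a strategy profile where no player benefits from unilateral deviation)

Nash equilibrium: (B, Y), (C, Y), (C, Z)

Work:
Best responses:
  P1 vs X: payoffs [1, 4, 2] → best response B (payoff 4)
  P1 vs Y: payoffs [2, 4, 4] → best response B/C (payoff 4)
  P1 vs Z: payoffs [1, 1, 4] → best response C (payoff 4)
  P2 vs A: payoffs [0, 4, 1] → best response Y (payoff 4)
  P2 vs B: payoffs [0, 4, 0] → best response Y (payoff 4)
  P2 vs C: payoffs [1, 3, 3] → best response Y/Z (payoff 3)
Mutual best responses: (B,Y), (C,Y), (C,Z) → Nash equilibria.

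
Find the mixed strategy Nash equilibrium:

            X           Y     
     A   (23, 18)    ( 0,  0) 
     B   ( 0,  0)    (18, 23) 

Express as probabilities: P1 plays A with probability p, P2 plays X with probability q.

p = 0.561, q = 0.439

Work:
Find probabilities that make opponent indifferent:
P2 chooses q to make P1 indifferent between A and B
P1 chooses p to make P2 indifferent between X and Y
Mixed NE: P1 plays (A: 0.561, B: 0.439), P2 plays (X: 0.439, Y: 0.561)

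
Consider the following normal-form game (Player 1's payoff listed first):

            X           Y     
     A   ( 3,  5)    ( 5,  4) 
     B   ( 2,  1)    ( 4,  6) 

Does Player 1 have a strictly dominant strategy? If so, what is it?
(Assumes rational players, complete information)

Yes, Player 1's strictly dominant strategy is A

Work:
A strategy strictly dominates another if it gives a strictly higher payoff against every opponent action. Compare each pair of P1's strategies column-by-column:
  A vs B: [3 vs 2, 5 vs 4] → A strictly dominates B
  B vs A: [2 vs 3, 4 vs 5] → B does not strictly dominate A (column X: 2 ≤ 3)
A strictly dominates every other strategy → strictly dominant.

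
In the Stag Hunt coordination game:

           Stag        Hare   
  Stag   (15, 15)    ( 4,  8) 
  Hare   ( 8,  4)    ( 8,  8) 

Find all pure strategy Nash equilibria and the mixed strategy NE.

Pure NE: (Stag, Stag) and (Hare, Hare); Mixed NE: p = 0.3636, q = 0.3636

Work:
Check pure NE:
(Stag, Stag): (15, 15) - no unilateral deviation beneficial
(Hare, Hare): (8, 8) - no unilateral deviation beneficial
Mixed NE: P1 plays Stag with p = 0.3636, P2 plays Stag with q = 0.3636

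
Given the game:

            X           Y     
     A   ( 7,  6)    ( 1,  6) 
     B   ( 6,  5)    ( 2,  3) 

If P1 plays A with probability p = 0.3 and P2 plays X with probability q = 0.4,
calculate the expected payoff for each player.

E[P1] = 3.54, E[P2] = 4.46

Work:
E[P1] = p·q·π₁(A,X) + p·(1-q)·π₁(A,Y) + (1-p)·q·π₁(B,X) + (1-p)·(1-q)·π₁(B,Y)
= 0.3·0.4·7 + 0.3·0.6·1 + 0.7·0.4·6 + 0.7·0.6·2
= 3.54

E[P2] = 4.46 (similar calculation)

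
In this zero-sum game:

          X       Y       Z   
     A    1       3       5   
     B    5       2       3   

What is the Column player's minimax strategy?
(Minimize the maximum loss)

Column should play Y, value = 3

Work:
Column player minimizes Row's maximum payoff:
Column X: max payoff to Row = 5
Column Y: max payoff to Row = 3
Column Z: max payoff to Row = 5
Minimum is 3, achieved by column Y.
Minimax strategy: Y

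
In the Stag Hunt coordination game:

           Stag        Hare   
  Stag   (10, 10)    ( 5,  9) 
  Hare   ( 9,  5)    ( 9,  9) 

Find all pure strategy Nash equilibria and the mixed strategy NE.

Pure NE: (Stag, Stag) and (Hare, Hare); Mixed NE: p = 0.8, q = 0.8

Work:
Check pure NE:
(Stag, Stag): (10, 10) - no unilateral deviation beneficial
(Hare, Hare): (9, 9) - no unilateral deviation beneficial
Mixed NE: P1 plays Stag with p = 0.8, P2 plays Stag with q = 0.8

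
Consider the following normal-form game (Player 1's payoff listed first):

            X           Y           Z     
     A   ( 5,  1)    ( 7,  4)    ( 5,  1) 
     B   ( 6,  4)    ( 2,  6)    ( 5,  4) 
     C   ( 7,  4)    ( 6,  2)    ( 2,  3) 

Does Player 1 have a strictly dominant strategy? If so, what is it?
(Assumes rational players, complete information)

No strictly dominant strategy exists for Player 1

Work:
A strategy strictly dominates another if it gives a strictly higher payoff against every opponent action. Compare each pair of P1's strategies column-by-column:
  A vs B: [5 vs 6, 7 vs 2, 5 vs 5] → A does not strictly dominate B (column X: 5 ≤ 6)
  A vs C: [5 vs 7, 7 vs 6, 5 vs 2] → A does not strictly dominate C (column X: 5 ≤ 7)
  B vs A: [6 vs 5, 2 vs 7, 5 vs 5] → B does not strictly dominate A (column Y: 2 ≤ 7)
  B vs C: [6 vs 7, 2 vs 6, 5 vs 2] → B does not strictly dominate C (column X: 6 ≤ 7)
  C vs A: [7 vs 5, 6 vs 7, 2 vs 5] → C does not strictly dominate A (column Y: 6 ≤ 7)
  C vs B: [7 vs 6, 6 vs 2, 2 vs 5] → C does not strictly dominate B (column Z: 2 ≤ 5)
No single strategy strictly dominates all others → no strictly dominant strategy.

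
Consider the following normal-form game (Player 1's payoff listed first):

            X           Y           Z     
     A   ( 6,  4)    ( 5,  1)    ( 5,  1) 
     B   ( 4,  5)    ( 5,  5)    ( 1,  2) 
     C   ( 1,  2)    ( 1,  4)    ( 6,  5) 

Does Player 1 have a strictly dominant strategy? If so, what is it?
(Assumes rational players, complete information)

No strictly dominant strategy exists for Player 1

Work:
A strategy strictly dominates another if it gives a strictly higher payoff against every opponent action. Compare each pair of P1's strategies column-by-column:
  A vs B: [6 vs 4, 5 vs 5, 5 vs 1] → A does not strictly dominate B (column Y: 5 ≤ 5)
  A vs C: [6 vs 1, 5 vs 1, 5 vs 6] → A does not strictly dominate C (column Z: 5 ≤ 6)
  B vs A: [4 vs 6, 5 vs 5, 1 vs 5] → B does not strictly dominate A (column X: 4 ≤ 6)
  B vs C: [4 vs 1, 5 vs 1, 1 vs 6] → B does not strictly dominate C (column Z: 1 ≤ 6)
  C vs A: [1 vs 6, 1 vs 5, 6 vs 5] → C does not strictly dominate A (column X: 1 ≤ 6)
  C vs B: [1 vs 4, 1 vs 5, 6 vs 1] → C does not strictly dominate B (column X: 1 ≤ 4)
No single strategy strictly dominates all others → no strictly dominant strategy.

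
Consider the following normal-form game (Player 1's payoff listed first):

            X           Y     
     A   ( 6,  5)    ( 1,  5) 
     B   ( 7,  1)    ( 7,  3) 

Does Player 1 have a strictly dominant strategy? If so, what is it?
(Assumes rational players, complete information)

Yes, Player 1's strictly dominant strategy is B

Work:
A strategy strictly dominates another if it gives a strictly higher payoff against every opponent action. Compare each pair of P1's strategies column-by-column:
  A vs B: [6 vs 7, 1 vs 7] → A does not strictly dominate B (column X: 6 ≤ 7)
  B vs A: [7 vs 6, 7 vs 1] → B strictly dominates A
B strictly dominates every other strategy → strictly dominant.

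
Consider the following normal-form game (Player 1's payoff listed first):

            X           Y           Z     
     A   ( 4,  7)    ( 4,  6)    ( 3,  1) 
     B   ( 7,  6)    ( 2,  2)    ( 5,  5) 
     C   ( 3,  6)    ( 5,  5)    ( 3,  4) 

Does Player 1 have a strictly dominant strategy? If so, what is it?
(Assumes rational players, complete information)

No strictly dominant strategy exists for Player 1

Work:
A strategy strictly dominates another if it gives a strictly higher payoff against every opponent action. Compare each pair of P1's strategies column-by-column:
  A vs B: [4 vs 7, 4 vs 2, 3 vs 5] → A does not strictly dominate B (column X: 4 ≤ 7)
  A vs C: [4 vs 3, 4 vs 5, 3 vs 3] → A does not strictly dominate C (column Y: 4 ≤ 5)
  B vs A: [7 vs 4, 2 vs 4, 5 vs 3] → B does not strictly dominate A (column Y: 2 ≤ 4)
  B vs C: [7 vs 3, 2 vs 5, 5 vs 3] → B does not strictly dominate C (column Y: 2 ≤ 5)
  C vs A: [3 vs 4, 5 vs 4, 3 vs 3] → C does not strictly dominate A (column X: 3 ≤ 4)
  C vs B: [3 vs 7, 5 vs 2, 3 vs 5] → C does not strictly dominate B (column X: 3 ≤ 7)
No single strategy strictly dominates all others → no strictly dominant strategy.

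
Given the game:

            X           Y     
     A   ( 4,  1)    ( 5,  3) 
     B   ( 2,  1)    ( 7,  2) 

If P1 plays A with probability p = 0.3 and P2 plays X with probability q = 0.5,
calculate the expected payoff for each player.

E[P1] = 4.5, E[P2] = 1.65

Work:
E[P1] = p·q·π₁(A,X) + p·(1-q)·π₁(A,Y) + (1-p)·q·π₁(B,X) + (1-p)·(1-q)·π₁(B,Y)
= 0.3·0.5·4 + 0.3·0.5·5 + 0.7·0.5·2 + 0.7·0.5·7
= 4.5

E[P2] = 1.65 (similar calculation)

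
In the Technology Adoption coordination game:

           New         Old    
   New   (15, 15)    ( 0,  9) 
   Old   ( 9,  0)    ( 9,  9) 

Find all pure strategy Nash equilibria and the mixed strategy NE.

Pure NE: (New, New) and (Old, Old); Mixed NE: p = 0.6, q = 0.6

Work:
Check pure NE:
(New, New): (15, 15) - no unilateral deviation beneficial
(Old, Old): (9, 9) - no unilateral deviation beneficial
Mixed NE: P1 plays New with p = 0.6, P2 plays New with q = 0.6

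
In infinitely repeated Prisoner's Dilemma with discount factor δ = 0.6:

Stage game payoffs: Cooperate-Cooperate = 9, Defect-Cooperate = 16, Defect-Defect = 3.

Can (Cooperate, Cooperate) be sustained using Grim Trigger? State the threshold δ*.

δ* = 0.5385; since δ = 0.6 ≥ 0.5385, cooperation can be sustained

Work:
For Grim Trigger:
Cooperate forever: 9/(1-δ)
Defect then punished: 16 + 3·δ/(1-δ)
Need: 9/(1-δ) ≥ 16 + 3·δ/(1-δ)
Solving: δ ≥ (T-R)/(T-P) = (16-9)/(16-3) = 0.5385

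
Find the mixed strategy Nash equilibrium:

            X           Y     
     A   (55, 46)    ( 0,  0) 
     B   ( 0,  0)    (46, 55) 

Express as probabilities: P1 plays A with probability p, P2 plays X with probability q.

p = 0.5446, q = 0.4554

Work:
Find probabilities that make opponent indifferent:
P2 chooses q to make P1 indifferent between A and B
P1 chooses p to make P2 indifferent between X and Y
Mixed NE: P1 plays (A: 0.5446, B: 0.4554), P2 plays (X: 0.4554, Y: 0.5446)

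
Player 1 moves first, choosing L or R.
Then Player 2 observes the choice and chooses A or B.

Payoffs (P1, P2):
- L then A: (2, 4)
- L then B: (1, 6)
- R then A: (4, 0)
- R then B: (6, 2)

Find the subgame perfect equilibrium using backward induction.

P1 plays R, P2 plays B after L and B after R; Payoff (6, 2)

Work:
Backward induction:
After L: P2 chooses B → P1 gets 1
After R: P2 chooses B → P1 gets 6
P1 chooses R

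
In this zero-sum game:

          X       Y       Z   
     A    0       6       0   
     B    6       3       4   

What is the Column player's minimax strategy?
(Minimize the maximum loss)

Column should play Z, value = 4

Work:
Column player minimizes Row's maximum payoff:
Column X: max payoff to Row = 6
Column Y: max payoff to Row = 6
Column Z: max payoff to Row = 4
Minimum is 4, achieved by column Z.
Minimax strategy: Z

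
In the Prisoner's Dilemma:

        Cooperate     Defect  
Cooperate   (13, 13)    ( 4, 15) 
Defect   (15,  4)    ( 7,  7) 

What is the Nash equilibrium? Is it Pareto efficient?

(Defect, Defect) is NE; not Pareto efficient

Work:
Defect dominates Cooperate for both players:
If P2 cooperates: Defect (15) > Cooperate (13)
If P2 defects: Defect (7) > Cooperate (4)
NE: (Defect, Defect) with payoff (7, 7)
But (Cooperate, Cooperate) = (13, 13) Pareto dominates (7, 7)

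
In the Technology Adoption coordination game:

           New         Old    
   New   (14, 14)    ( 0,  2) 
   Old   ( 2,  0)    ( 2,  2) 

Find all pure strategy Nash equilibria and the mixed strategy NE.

Pure NE: (New, New) and (Old, Old); Mixed NE: p = 0.1429, q = 0.1429

Work:
Check pure NE:
(New, New): (14, 14) - no unilateral deviation beneficial
(Old, Old): (2, 2) - no unilateral deviation beneficial
Mixed NE: P1 plays New with p = 0.1429, P2 plays New with q = 0.1429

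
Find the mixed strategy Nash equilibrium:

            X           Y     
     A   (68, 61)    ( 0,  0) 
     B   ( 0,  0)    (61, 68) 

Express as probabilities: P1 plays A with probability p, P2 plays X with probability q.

p = 0.5271, q = 0.4729

Work:
Find probabilities that make opponent indifferent:
P2 chooses q to make P1 indifferent between A and B
P1 chooses p to make P2 indifferent between X and Y
Mixed NE: P1 plays (A: 0.5271, B: 0.4729), P2 plays (X: 0.4729, Y: 0.5271)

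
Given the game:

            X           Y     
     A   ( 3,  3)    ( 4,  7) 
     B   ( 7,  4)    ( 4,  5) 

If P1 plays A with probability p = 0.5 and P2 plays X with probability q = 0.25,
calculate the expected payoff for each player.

E[P1] = 4.25, E[P2] = 5.375

Work:
E[P1] = p·q·π₁(A,X) + p·(1-q)·π₁(A,Y) + (1-p)·q·π₁(B,X) + (1-p)·(1-q)·π₁(B,Y)
= 0.5·0.25·3 + 0.5·0.75·4 + 0.5·0.25·7 + 0.5·0.75·4
= 4.25

E[P2] = 5.375 (similar calculation)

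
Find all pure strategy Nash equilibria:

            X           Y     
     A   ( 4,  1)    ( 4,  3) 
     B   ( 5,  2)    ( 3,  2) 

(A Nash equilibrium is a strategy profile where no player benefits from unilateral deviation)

Nash equilibrium: (A, Y), (B, X)

Work:
Best responses:
  P1 vs X: payoffs [4, 5] → best response B (payoff 5)
  P1 vs Y: payoffs [4, 3] → best response A (payoff 4)
  P2 vs A: payoffs [1, 3] → best response Y (payoff 3)
  P2 vs B: payoffs [2, 2] → best response X/Y (payoff 2)
Mutual best responses: (A,Y), (B,X) → Nash equilibria.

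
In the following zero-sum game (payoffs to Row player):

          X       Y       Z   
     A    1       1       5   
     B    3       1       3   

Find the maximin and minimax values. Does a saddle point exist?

Maximin = 1, Minimax = 1, Saddle: True

Work:
Row minimums: [1, 1] → maximin = 1
Column maximums: [3, 1, 5] → minimax = 1
Saddle point exists! Game value = 1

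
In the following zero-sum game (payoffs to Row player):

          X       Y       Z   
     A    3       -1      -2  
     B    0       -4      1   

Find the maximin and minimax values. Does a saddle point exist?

Maximin = -2, Minimax = -1, Saddle: False

Work:
Row minimums: [-2, -4] → maximin = -2
Column maximums: [3, -1, 1] → minimax = -1
No saddle point (maximin ≠ minimax). Mixed strategy needed.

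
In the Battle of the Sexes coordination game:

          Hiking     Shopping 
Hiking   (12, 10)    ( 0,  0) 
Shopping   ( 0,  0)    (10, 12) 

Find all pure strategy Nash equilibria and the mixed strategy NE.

Pure NE: (Hiking, Hiking) and (Shopping, Shopping); Mixed NE: p = 0.5455, q = 0.4545

Work:
Check pure NE:
(Hiking, Hiking): (12, 10) - no unilateral deviation beneficial
(Shopping, Shopping): (10, 12) - no unilateral deviation beneficial
Mixed NE: P1 plays Hiking with p = 0.5455, P2 plays Hiking with q = 0.4545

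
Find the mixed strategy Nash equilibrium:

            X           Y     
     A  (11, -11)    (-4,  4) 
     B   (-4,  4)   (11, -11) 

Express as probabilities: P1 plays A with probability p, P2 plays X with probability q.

p = 0.5, q = 0.5

Work:
Find probabilities that make opponent indifferent:
P2 chooses q to make P1 indifferent between A and B
P1 chooses p to make P2 indifferent between X and Y
Mixed NE: P1 plays (A: 0.5, B: 0.5), P2 plays (X: 0.5, Y: 0.5)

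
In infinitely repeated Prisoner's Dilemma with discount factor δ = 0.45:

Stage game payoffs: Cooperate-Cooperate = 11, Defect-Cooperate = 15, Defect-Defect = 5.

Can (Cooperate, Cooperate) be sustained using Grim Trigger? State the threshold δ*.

δ* = 0.4; since δ = 0.45 ≥ 0.4, cooperation can be sustained

Work:
For Grim Trigger:
Cooperate forever: 11/(1-δ)
Defect then punished: 15 + 5·δ/(1-δ)
Need: 11/(1-δ) ≥ 15 + 5·δ/(1-δ)
Solving: δ ≥ (T-R)/(T-P) = (15-11)/(15-5) = 0.4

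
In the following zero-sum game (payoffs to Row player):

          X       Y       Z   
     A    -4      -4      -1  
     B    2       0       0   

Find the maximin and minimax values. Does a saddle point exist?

Maximin = 0, Minimax = 0, Saddle: True

Work:
Row minimums: [-4, 0] → maximin = 0
Column maximums: [2, 0, 0] → minimax = 0
Saddle point exists! Game value = 0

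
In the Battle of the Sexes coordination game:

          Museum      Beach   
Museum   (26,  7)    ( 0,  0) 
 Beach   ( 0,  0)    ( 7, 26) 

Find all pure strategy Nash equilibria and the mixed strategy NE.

Pure NE: (Museum, Museum) and (Beach, Beach); Mixed NE: p = 0.7879, q = 0.2121

Work:
Check pure NE:
(Museum, Museum): (26, 7) - no unilateral deviation beneficial
(Beach, Beach): (7, 26) - no unilateral deviation beneficial
Mixed NE: P1 plays Museum with p = 0.7879, P2 plays Museum with q = 0.2121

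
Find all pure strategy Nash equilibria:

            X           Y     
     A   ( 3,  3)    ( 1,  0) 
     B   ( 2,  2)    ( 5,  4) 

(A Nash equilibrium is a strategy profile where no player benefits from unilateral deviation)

Nash equilibrium: (A, X), (B, Y)

Work:
Best responses:
  P1 vs X: payoffs [3, 2] → best response A (payoff 3)
  P1 vs Y: payoffs [1, 5] → best response B (payoff 5)
  P2 vs A: payoffs [3, 0] → best response X (payoff 3)
  P2 vs B: payoffs [2, 4] → best response Y (payoff 4)
Mutual best responses: (A,X), (B,Y) → Nash equilibria.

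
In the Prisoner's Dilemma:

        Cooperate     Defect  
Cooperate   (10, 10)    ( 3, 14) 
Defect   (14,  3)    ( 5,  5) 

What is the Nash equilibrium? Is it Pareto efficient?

(Defect, Defect) is NE; not Pareto efficient

Work:
Defect dominates Cooperate for both players:
If P2 cooperates: Defect (14) > Cooperate (10)
If P2 defects: Defect (5) > Cooperate (3)
NE: (Defect, Defect) with payoff (5, 5)
But (Cooperate, Cooperate) = (10, 10) Pareto dominates (5, 5)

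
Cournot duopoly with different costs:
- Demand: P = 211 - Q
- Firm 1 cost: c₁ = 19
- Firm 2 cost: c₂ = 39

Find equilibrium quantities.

q₁* = 70.67, q₂* = 50.67

Work:
Reaction: q₁ = (211 - 19 - q₂)/2
Reaction: q₂ = (211 - 39 - q₁)/2
Solve simultaneously:
q₁* = (211 - 2×19 + 39)/3 = 70.67
q₂* = (211 - 2×39 + 19)/3 = 50.67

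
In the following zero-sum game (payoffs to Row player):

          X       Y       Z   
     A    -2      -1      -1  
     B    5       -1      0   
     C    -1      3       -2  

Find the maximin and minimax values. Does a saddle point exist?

Maximin = -1, Minimax = 0, Saddle: False

Work:
Row minimums: [-2, -1, -2] → maximin = -1
Column maximums: [5, 3, 0] → minimax = 0
No saddle point (maximin ≠ minimax). Mixed strategy needed.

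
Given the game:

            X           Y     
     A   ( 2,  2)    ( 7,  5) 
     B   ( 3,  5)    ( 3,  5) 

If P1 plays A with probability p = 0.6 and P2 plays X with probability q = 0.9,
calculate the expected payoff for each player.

E[P1] = 2.7, E[P2] = 3.38

Work:
E[P1] = p·q·π₁(A,X) + p·(1-q)·π₁(A,Y) + (1-p)·q·π₁(B,X) + (1-p)·(1-q)·π₁(B,Y)
= 0.6·0.9·2 + 0.6·0.1·7 + 0.4·0.9·3 + 0.4·0.1·3
= 2.7

E[P2] = 3.38 (similar calculation)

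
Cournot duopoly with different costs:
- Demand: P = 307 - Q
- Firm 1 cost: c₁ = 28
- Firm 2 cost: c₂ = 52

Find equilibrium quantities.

q₁* = 101.0, q₂* = 77.0

Work:
Reaction: q₁ = (307 - 28 - q₂)/2
Reaction: q₂ = (307 - 52 - q₁)/2
Solve simultaneously:
q₁* = (307 - 2×28 + 52)/3 = 101.0
q₂* = (307 - 2×52 + 28)/3 = 77.0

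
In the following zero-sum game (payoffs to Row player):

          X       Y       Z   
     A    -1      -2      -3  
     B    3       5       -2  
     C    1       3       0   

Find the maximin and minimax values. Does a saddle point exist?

Maximin = 0, Minimax = 0, Saddle: True

Work:
Row minimums: [-3, -2, 0] → maximin = 0
Column maximums: [3, 5, 0] → minimax = 0
Saddle point exists! Game value = 0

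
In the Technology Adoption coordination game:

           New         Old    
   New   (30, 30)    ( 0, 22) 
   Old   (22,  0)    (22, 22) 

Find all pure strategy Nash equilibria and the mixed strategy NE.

Pure NE: (New, New) and (Old, Old); Mixed NE: p = 0.7333, q = 0.7333

Work:
Check pure NE:
(New, New): (30, 30) - no unilateral deviation beneficial
(Old, Old): (22, 22) - no unilateral deviation beneficial
Mixed NE: P1 plays New with p = 0.7333, P2 plays New with q = 0.7333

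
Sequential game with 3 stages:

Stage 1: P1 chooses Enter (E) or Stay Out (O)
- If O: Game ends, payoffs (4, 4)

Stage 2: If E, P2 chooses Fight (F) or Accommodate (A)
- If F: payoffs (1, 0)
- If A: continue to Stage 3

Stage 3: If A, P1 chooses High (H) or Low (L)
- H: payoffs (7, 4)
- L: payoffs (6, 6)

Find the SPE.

SPE: (E, A, H); Outcome (7, 4)

Work:
Stage 3: P1 chooses H (7 vs 6)
Stage 2: P2: F->0, A->4 (anticipating H). Choose A
Stage 1: P1: O->4, E->7 (anticipating A, H). Choose E
SPE path: E -> A -> H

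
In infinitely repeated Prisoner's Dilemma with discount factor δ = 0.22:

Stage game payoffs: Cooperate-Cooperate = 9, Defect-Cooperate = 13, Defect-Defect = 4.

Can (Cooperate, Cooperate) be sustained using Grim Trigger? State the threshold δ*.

δ* = 0.4444; since δ = 0.22 < 0.4444, cooperation cannot be sustained

Work:
For Grim Trigger:
Cooperate forever: 9/(1-δ)
Defect then punished: 13 + 4·δ/(1-δ)
Need: 9/(1-δ) ≥ 13 + 4·δ/(1-δ)
Solving: δ ≥ (T-R)/(T-P) = (13-9)/(13-4) = 0.4444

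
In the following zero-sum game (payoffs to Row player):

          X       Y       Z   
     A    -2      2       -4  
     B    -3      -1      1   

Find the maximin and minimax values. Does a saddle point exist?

Maximin = -3, Minimax = -2, Saddle: False

Work:
Row minimums: [-4, -3] → maximin = -3
Column maximums: [-2, 2, 1] → minimax = -2
No saddle point (maximin ≠ minimax). Mixed strategy needed.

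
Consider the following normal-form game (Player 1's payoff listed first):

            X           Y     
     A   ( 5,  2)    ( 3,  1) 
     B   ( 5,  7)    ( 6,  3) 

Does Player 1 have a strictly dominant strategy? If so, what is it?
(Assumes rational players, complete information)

No strictly dominant strategy exists for Player 1

Work:
A strategy strictly dominates another if it gives a strictly higher payoff against every opponent action. Compare each pair of P1's strategies column-by-column:
  A vs B: [5 vs 5, 3 vs 6] → A does not strictly dominate B (column X: 5 ≤ 5)
  B vs A: [5 vs 5, 6 vs 3] → B does not strictly dominate A (column X: 5 ≤ 5)
No single strategy strictly dominates all others → no strictly dominant strategy.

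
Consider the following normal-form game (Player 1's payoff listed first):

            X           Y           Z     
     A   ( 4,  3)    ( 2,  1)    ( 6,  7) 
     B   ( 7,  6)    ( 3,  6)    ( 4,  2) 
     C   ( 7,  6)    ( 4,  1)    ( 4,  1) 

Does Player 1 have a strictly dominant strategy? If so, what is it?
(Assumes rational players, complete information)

No strictly dominant strategy exists for Player 1

Work:
A strategy strictly dominates another if it gives a strictly higher payoff against every opponent action. Compare each pair of P1's strategies column-by-column:
  A vs B: [4 vs 7, 2 vs 3, 6 vs 4] → A does not strictly dominate B (column X: 4 ≤ 7)
  A vs C: [4 vs 7, 2 vs 4, 6 vs 4] → A does not strictly dominate C (column X: 4 ≤ 7)
  B vs A: [7 vs 4, 3 vs 2, 4 vs 6] → B does not strictly dominate A (column Z: 4 ≤ 6)
  B vs C: [7 vs 7, 3 vs 4, 4 vs 4] → B does not strictly dominate C (column X: 7 ≤ 7)
  C vs A: [7 vs 4, 4 vs 2, 4 vs 6] → C does not strictly dominate A (column Z: 4 ≤ 6)
  C vs B: [7 vs 7, 4 vs 3, 4 vs 4] → C does not strictly dominate B (column X: 7 ≤ 7)
No single strategy strictly dominates all others → no strictly dominant strategy.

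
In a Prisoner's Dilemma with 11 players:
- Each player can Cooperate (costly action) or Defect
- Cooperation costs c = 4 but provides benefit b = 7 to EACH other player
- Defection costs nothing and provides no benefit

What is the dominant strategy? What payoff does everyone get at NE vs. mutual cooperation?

Dominant: Defect; NE payoff = 0; Coop payoff = 66

Work:
Defect dominates (saves cost c = 4, benefit to others is external)
NE: All defect → everyone gets 0
If all cooperate: each receives (10)×7 - 4 = 66
Social dilemma: 66 > 0 but NE gives 0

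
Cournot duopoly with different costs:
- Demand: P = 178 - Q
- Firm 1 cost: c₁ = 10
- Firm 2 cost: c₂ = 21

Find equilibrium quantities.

q₁* = 59.67, q₂* = 48.67

Work:
Reaction: q₁ = (178 - 10 - q₂)/2
Reaction: q₂ = (178 - 21 - q₁)/2
Solve simultaneously:
q₁* = (178 - 2×10 + 21)/3 = 59.67
q₂* = (178 - 2×21 + 10)/3 = 48.67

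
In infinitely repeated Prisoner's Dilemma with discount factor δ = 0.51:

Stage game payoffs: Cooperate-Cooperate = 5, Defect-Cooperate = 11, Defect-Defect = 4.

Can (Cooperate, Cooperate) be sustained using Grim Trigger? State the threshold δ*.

δ* = 0.8571; since δ = 0.51 < 0.8571, cooperation cannot be sustained

Work:
For Grim Trigger:
Cooperate forever: 5/(1-δ)
Defect then punished: 11 + 4·δ/(1-δ)
Need: 5/(1-δ) ≥ 11 + 4·δ/(1-δ)
Solving: δ ≥ (T-R)/(T-P) = (11-5)/(11-4) = 0.8571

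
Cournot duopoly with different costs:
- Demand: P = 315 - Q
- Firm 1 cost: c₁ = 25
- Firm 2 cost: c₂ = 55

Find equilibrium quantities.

q₁* = 106.67, q₂* = 76.67

Work:
Reaction: q₁ = (315 - 25 - q₂)/2
Reaction: q₂ = (315 - 55 - q₁)/2
Solve simultaneously:
q₁* = (315 - 2×25 + 55)/3 = 106.67
q₂* = (315 - 2×55 + 25)/3 = 76.67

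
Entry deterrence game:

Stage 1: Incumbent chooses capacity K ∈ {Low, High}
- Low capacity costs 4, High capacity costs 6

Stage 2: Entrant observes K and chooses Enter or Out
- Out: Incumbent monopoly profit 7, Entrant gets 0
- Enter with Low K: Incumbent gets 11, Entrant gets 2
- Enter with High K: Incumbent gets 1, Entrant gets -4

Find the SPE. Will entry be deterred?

SPE: (Low, Enter|Low, Out|High); Entry not deterred. Incumbent net profit = 7, Entrant gets 2

Work:
After Low K: Entrant enters (2 > 0)
After High K: Entrant stays out (-4 < 0)
Incumbent: Low → 11−4=7, High → 7−6=1
Incumbent chooses Low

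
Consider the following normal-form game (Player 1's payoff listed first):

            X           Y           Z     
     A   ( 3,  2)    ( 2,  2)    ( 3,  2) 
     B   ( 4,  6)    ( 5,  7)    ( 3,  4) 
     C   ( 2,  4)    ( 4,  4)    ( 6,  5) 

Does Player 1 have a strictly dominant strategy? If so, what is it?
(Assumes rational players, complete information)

No strictly dominant strategy exists for Player 1

Work:
A strategy strictly dominates another if it gives a strictly higher payoff against every opponent action. Compare each pair of P1's strategies column-by-column:
  A vs B: [3 vs 4, 2 vs 5, 3 vs 3] → A does not strictly dominate B (column X: 3 ≤ 4)
  A vs C: [3 vs 2, 2 vs 4, 3 vs 6] → A does not strictly dominate C (column Y: 2 ≤ 4)
  B vs A: [4 vs 3, 5 vs 2, 3 vs 3] → B does not strictly dominate A (column Z: 3 ≤ 3)
  B vs C: [4 vs 2, 5 vs 4, 3 vs 6] → B does not strictly dominate C (column Z: 3 ≤ 6)
  C vs A: [2 vs 3, 4 vs 2, 6 vs 3] → C does not strictly dominate A (column X: 2 ≤ 3)
  C vs B: [2 vs 4, 4 vs 5, 6 vs 3] → C does not strictly dominate B (column X: 2 ≤ 4)
No single strategy strictly dominates all others → no strictly dominant strategy.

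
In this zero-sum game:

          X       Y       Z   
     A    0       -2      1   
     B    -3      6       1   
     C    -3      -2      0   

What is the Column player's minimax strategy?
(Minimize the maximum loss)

Column should play X, value = 0

Work:
Column player minimizes Row's maximum payoff:
Column X: max payoff to Row = 0
Column Y: max payoff to Row = 6
Column Z: max payoff to Row = 1
Minimum is 0, achieved by column X.
Minimax strategy: X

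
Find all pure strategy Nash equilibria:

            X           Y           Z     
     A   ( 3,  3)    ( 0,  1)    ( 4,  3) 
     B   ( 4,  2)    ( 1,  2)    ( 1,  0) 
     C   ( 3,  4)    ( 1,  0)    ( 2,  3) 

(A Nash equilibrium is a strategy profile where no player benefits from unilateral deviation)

Nash equilibrium: (A, Z), (B, X), (B, Y)

Work:
Best responses:
  P1 vs X: payoffs [3, 4, 3] → best response B (payoff 4)
  P1 vs Y: payoffs [0, 1, 1] → best response B/C (payoff 1)
  P1 vs Z: payoffs [4, 1, 2] → best response A (payoff 4)
  P2 vs A: payoffs [3, 1, 3] → best response X/Z (payoff 3)
  P2 vs B: payoffs [2, 2, 0] → best response X/Y (payoff 2)
  P2 vs C: payoffs [4, 0, 3] → best response X (payoff 4)
Mutual best responses: (A,Z), (B,X), (B,Y) → Nash equilibria.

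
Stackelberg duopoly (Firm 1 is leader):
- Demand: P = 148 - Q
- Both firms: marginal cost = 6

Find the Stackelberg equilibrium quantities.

q₁* (leader) = 71.0, q₂* (follower) = 35.5

Work:
Follower's reaction: q₂ = (a - c - q₁)/2
Leader substitutes: π₁ = q₁·(a - q₁ - (a-c-q₁)/2 - c)
FOC: q₁* = (148 - 6)/2 = 71.00
Then: q₂* = (148 - 6 - 71.0)/2 = 35.50
Leader has first-mover advantage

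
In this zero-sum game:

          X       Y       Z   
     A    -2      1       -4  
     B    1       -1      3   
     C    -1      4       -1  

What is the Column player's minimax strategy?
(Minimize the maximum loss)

Column should play X, value = 1

Work:
Column player minimizes Row's maximum payoff:
Column X: max payoff to Row = 1
Column Y: max payoff to Row = 4
Column Z: max payoff to Row = 3
Minimum is 1, achieved by column X.
Minimax strategy: X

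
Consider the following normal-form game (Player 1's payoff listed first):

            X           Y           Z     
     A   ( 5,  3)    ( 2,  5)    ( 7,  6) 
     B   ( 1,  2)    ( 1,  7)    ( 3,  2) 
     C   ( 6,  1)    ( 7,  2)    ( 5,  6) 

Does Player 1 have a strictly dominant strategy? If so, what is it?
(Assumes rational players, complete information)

No strictly dominant strategy exists for Player 1

Work:
A strategy strictly dominates another if it gives a strictly higher payoff against every opponent action. Compare each pair of P1's strategies column-by-column:
  A vs B: [5 vs 1, 2 vs 1, 7 vs 3] → A strictly dominates B
  A vs C: [5 vs 6, 2 vs 7, 7 vs 5] → A does not strictly dominate C (column X: 5 ≤ 6)
  B vs A: [1 vs 5, 1 vs 2, 3 vs 7] → B does not strictly dominate A (column X: 1 ≤ 5)
  B vs C: [1 vs 6, 1 vs 7, 3 vs 5] → B does not strictly dominate C (column X: 1 ≤ 6)
  C vs A: [6 vs 5, 7 vs 2, 5 vs 7] → C does not strictly dominate A (column Z: 5 ≤ 7)
  C vs B: [6 vs 1, 7 vs 1, 5 vs 3] → C strictly dominates B
No single strategy strictly dominates all others → no strictly dominant strategy.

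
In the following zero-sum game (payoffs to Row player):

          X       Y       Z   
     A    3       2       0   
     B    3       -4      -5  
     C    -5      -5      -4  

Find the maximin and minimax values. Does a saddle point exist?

Maximin = 0, Minimax = 0, Saddle: True

Work:
Row minimums: [0, -5, -5] → maximin = 0
Column maximums: [3, 2, 0] → minimax = 0
Saddle point exists! Game value = 0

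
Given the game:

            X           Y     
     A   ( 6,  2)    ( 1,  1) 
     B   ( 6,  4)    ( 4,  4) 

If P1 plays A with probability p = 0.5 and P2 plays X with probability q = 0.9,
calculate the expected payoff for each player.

E[P1] = 5.65, E[P2] = 2.95

Work:
E[P1] = p·q·π₁(A,X) + p·(1-q)·π₁(A,Y) + (1-p)·q·π₁(B,X) + (1-p)·(1-q)·π₁(B,Y)
= 0.5·0.9·6 + 0.5·0.1·1 + 0.5·0.9·6 + 0.5·0.1·4
= 5.65

E[P2] = 2.95 (similar calculation)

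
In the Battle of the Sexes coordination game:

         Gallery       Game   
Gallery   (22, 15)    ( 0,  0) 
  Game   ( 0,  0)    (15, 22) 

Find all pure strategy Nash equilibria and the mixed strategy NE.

Pure NE: (Gallery, Gallery) and (Game, Game); Mixed NE: p = 0.5946, q = 0.4054

Work:
Check pure NE:
(Gallery, Gallery): (22, 15) - no unilateral deviation beneficial
(Game, Game): (15, 22) - no unilateral deviation beneficial
Mixed NE: P1 plays Gallery with p = 0.5946, P2 plays Gallery with q = 0.4054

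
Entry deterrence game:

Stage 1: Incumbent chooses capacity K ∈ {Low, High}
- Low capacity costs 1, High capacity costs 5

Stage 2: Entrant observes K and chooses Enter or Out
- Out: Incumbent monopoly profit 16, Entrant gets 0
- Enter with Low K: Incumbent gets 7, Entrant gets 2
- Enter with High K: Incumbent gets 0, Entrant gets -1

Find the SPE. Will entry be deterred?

SPE: (High, Enter|Low, Out|High); Entry deterred. Incumbent net profit = 11

Work:
After Low K: Entrant enters (2 > 0)
After High K: Entrant stays out (-1 < 0)
Incumbent: Low → 7−1=6, High → 16−5=11
Incumbent chooses High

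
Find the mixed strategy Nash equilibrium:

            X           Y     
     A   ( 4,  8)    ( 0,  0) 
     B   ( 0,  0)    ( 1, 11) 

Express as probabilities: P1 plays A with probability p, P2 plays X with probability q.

p = 0.5789, q = 0.2

Work:
Find probabilities that make opponent indifferent:
P2 chooses q to make P1 indifferent between A and B
P1 chooses p to make P2 indifferent between X and Y
Mixed NE: P1 plays (A: 0.5789, B: 0.4211), P2 plays (X: 0.2, Y: 0.8)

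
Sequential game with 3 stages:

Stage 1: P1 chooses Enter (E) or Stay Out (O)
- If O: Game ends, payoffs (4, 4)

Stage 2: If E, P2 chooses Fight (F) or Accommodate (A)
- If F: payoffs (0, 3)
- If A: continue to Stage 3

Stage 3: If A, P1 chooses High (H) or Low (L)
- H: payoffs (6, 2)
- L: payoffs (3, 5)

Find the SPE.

SPE: (O, F, H); Outcome (4, 4)

Work:
Stage 3: P1 chooses H (6 vs 3)
Stage 2: P2: F->3, A->2 (anticipating H). Choose F
Stage 1: P1: O->4, E->0 (anticipating F, H). Choose O
SPE path: O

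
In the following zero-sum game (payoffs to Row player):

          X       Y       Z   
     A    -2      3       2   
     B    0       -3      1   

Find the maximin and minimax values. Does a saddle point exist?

Maximin = -2, Minimax = 0, Saddle: False

Work:
Row minimums: [-2, -3] → maximin = -2
Column maximums: [0, 3, 2] → minimax = 0
No saddle point (maximin ≠ minimax). Mixed strategy needed.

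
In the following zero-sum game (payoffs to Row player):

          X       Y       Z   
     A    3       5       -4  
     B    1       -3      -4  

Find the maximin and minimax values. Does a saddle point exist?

Maximin = -4, Minimax = -4, Saddle: True

Work:
Row minimums: [-4, -4] → maximin = -4
Column maximums: [3, 5, -4] → minimax = -4
Saddle point exists! Game value = -4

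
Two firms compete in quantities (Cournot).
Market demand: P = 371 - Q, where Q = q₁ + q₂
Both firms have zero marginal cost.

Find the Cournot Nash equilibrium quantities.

q₁* = q₂* = 123.67; P* = 123.67

Work:
Profit: π_i = P·q_i = (a - q_i - q_j)·q_i
FOC: ∂π_i/∂q_i = a - 2q_i - q_j = 0
Reaction function: q_i = (371 - q_j)/2
Symmetry: q* = 371/3 = 123.67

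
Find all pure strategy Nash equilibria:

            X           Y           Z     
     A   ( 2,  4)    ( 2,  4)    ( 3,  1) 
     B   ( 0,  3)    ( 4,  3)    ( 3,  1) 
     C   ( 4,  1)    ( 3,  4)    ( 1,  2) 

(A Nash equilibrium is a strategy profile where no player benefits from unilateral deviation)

Nash equilibrium: (B, Y)

Work:
Best responses:
  P1 vs X: payoffs [2, 0, 4] → best response C (payoff 4)
  P1 vs Y: payoffs [2, 4, 3] → best response B (payoff 4)
  P1 vs Z: payoffs [3, 3, 1] → best response A/B (payoff 3)
  P2 vs A: payoffs [4, 4, 1] → best response X/Y (payoff 4)
  P2 vs B: payoffs [3, 3, 1] → best response X/Y (payoff 3)
  P2 vs C: payoffs [1, 4, 2] → best response Y (payoff 4)
Mutual best responses: (B,Y) → Nash equilibria.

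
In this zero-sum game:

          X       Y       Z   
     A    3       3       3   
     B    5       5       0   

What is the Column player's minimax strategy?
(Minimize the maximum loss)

Column should play Z, value = 3

Work:
Column player minimizes Row's maximum payoff:
Column X: max payoff to Row = 5
Column Y: max payoff to Row = 5
Column Z: max payoff to Row = 3
Minimum is 3, achieved by column Z.
Minimax strategy: Z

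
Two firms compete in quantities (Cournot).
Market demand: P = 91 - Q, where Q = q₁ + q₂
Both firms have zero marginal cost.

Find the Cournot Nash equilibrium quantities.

q₁* = q₂* = 30.33; P* = 30.33

Work:
Profit: π_i = P·q_i = (a - q_i - q_j)·q_i
FOC: ∂π_i/∂q_i = a - 2q_i - q_j = 0
Reaction function: q_i = (91 - q_j)/2
Symmetry: q* = 91/3 = 30.33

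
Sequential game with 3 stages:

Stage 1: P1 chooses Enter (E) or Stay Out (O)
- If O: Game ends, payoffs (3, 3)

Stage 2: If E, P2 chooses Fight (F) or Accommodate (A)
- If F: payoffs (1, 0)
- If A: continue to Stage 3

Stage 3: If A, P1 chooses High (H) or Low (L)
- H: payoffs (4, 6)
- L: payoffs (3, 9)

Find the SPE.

SPE: (E, A, H); Outcome (4, 6)

Work:
Stage 3: P1 chooses H (4 vs 3)
Stage 2: P2: F->0, A->6 (anticipating H). Choose A
Stage 1: P1: O->3, E->4 (anticipating A, H). Choose E
SPE path: E -> A -> H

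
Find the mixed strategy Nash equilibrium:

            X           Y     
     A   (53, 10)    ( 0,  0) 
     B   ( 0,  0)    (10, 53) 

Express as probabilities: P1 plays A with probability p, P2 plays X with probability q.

p = 0.8413, q = 0.1587

Work:
Find probabilities that make opponent indifferent:
P2 chooses q to make P1 indifferent between A and B
P1 chooses p to make P2 indifferent between X and Y
Mixed NE: P1 plays (A: 0.8413, B: 0.1587), P2 plays (X: 0.1587, Y: 0.8413)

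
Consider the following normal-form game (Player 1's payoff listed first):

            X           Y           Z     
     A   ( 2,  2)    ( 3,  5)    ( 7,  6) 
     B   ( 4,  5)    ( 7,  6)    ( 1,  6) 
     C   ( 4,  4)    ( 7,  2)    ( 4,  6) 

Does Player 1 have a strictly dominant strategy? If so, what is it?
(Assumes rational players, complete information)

No strictly dominant strategy exists for Player 1

Work:
A strategy strictly dominates another if it gives a strictly higher payoff against every opponent action. Compare each pair of P1's strategies column-by-column:
  A vs B: [2 vs 4, 3 vs 7, 7 vs 1] → A does not strictly dominate B (column X: 2 ≤ 4)
  A vs C: [2 vs 4, 3 vs 7, 7 vs 4] → A does not strictly dominate C (column X: 2 ≤ 4)
  B vs A: [4 vs 2, 7 vs 3, 1 vs 7] → B does not strictly dominate A (column Z: 1 ≤ 7)
  B vs C: [4 vs 4, 7 vs 7, 1 vs 4] → B does not strictly dominate C (column X: 4 ≤ 4)
  C vs A: [4 vs 2, 7 vs 3, 4 vs 7] → C does not strictly dominate A (column Z: 4 ≤ 7)
  C vs B: [4 vs 4, 7 vs 7, 4 vs 1] → C does not strictly dominate B (column X: 4 ≤ 4)
No single strategy strictly dominates all others → no strictly dominant strategy.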